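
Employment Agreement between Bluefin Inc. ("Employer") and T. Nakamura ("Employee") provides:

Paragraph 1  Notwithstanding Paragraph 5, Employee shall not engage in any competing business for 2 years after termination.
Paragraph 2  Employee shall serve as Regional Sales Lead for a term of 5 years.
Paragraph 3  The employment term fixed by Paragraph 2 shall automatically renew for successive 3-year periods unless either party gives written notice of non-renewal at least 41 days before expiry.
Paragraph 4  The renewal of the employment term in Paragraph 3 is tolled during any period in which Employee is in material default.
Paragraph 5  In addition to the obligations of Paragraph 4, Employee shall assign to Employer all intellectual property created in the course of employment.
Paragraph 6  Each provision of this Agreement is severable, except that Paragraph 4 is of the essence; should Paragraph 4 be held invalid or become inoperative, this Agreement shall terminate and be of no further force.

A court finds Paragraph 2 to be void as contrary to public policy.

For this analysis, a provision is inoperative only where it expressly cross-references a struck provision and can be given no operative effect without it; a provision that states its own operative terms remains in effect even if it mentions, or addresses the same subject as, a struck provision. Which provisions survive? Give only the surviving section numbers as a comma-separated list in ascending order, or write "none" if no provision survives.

none

Paragraph 2 is struck. Paragraph 3 does nothing except set the renewal of the employment term by reference to Paragraph 2; with Paragraph 2 gone it has no independent effect and is inoperative. Paragraph 4 has no operative effect of its own apart from Paragraph 3 and is therefore inoperative. Paragraph 6 makes Paragraph 4 an essential term, and Paragraph 4 has been rendered inoperative by the cascade; under Paragraph 6, the entire Agreement is therefore void. No provision of the Agreement survives.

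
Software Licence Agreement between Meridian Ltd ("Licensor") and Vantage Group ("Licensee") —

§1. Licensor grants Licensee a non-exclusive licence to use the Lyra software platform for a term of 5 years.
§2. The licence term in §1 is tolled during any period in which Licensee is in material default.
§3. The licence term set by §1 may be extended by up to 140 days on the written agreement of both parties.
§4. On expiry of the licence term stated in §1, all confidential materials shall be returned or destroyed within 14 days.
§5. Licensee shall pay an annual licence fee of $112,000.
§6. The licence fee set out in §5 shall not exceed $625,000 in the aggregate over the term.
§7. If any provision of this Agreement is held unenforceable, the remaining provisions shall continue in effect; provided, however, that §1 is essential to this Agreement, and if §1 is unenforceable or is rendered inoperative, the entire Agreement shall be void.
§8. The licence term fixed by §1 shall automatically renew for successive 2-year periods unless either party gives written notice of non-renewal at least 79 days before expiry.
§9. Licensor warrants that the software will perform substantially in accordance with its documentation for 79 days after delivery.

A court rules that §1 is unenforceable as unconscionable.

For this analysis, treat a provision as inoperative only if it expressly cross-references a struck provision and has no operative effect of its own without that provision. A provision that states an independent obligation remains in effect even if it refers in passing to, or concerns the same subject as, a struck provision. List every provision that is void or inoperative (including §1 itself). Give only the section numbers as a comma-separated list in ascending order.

§1 is struck. The whole of §2 is the tolling of the licence term, defined by reference to §1, so §2 cannot stand once §1 is removed. §3 has no operative effect of its own apart from §1 and is therefore inoperative. §4 operates only by reference to §1, so it falls with §1. §8 has no operative effect of its own apart from §1 and is therefore inoperative. §7 makes §1 an essential term, and §1 is the provision held invalid; under §7, the entire Agreement is therefore void. No provision of the Agreement survives.

1, 2, 3, 4, 5, 6, 7, 8, 9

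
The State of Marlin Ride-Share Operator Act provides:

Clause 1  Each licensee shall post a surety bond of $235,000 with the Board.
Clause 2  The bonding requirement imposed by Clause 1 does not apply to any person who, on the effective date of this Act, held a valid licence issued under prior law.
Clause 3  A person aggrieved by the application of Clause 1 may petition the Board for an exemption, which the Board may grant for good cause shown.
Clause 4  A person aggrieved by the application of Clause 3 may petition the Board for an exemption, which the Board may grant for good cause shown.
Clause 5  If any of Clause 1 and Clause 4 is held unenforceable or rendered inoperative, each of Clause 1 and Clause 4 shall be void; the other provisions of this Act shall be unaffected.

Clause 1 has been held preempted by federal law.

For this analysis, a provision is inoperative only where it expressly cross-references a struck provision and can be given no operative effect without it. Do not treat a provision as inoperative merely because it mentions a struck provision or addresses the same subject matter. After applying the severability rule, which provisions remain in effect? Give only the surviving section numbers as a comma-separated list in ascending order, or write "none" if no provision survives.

5

Clause 1 is struck. Clause 2 merely fixes the grandfather exemption from Clause 1; with Clause 1 gone it has nothing to operate on and falls away. Clause 3 operates only by reference to Clause 1, so it falls with Clause 1. Clause 4 has no operative effect of its own apart from Clause 3 and is therefore inoperative. Clause 5 declares Clause 1 and Clause 4 mutually dependent; since one of them has fallen, all of them are of no effect. The remainder continues in force under Clause 5. Only Clause 5 remains in effect.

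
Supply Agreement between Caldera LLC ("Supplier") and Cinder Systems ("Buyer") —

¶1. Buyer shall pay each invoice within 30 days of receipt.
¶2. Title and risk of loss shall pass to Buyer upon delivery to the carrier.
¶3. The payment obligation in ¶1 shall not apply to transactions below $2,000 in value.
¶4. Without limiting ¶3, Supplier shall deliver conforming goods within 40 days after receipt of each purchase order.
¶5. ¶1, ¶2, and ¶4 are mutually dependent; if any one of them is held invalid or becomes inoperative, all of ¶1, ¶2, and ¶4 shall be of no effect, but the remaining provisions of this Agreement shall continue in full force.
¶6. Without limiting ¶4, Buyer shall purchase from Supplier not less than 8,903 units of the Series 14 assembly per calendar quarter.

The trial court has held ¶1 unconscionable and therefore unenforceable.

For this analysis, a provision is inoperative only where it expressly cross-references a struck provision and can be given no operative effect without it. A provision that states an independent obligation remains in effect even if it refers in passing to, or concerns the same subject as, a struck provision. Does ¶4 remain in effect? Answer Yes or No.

¶1 is struck. ¶3 operates only by reference to ¶1, so it falls with ¶1. Although ¶6 refers to ¶4, its operative terms do not depend on ¶4, so it remains in effect. ¶5 declares ¶1, ¶2, and ¶4 mutually dependent; since one of them has fallen, all of them are of no effect. That brings down ¶2 and ¶4 as well. The remainder continues in force under ¶5. That leaves ¶5 and ¶6 in effect. ¶4 is among the inoperative provisions, so the answer is no.

No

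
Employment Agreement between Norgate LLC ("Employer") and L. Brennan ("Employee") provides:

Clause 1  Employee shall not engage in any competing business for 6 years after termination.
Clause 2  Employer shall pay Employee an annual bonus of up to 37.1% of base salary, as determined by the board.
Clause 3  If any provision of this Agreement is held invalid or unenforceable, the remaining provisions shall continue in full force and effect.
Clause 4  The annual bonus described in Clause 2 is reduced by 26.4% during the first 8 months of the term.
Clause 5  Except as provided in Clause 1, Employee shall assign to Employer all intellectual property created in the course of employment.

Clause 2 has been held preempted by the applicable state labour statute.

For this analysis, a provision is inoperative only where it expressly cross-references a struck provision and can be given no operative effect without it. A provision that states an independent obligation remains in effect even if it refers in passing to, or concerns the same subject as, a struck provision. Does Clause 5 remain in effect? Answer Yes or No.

Yes

Clause 2 is struck. Clause 4 does nothing except set the introductory reduction to the annual bonus by reference to Clause 2; with Clause 2 gone it has no independent effect and is inoperative. Clause 3 is a severability clause and preserves every provision that can still be given independent effect. Clause 1, Clause 3, and Clause 5 remain in effect. Clause 5 is among the surviving provisions, so the answer is yes.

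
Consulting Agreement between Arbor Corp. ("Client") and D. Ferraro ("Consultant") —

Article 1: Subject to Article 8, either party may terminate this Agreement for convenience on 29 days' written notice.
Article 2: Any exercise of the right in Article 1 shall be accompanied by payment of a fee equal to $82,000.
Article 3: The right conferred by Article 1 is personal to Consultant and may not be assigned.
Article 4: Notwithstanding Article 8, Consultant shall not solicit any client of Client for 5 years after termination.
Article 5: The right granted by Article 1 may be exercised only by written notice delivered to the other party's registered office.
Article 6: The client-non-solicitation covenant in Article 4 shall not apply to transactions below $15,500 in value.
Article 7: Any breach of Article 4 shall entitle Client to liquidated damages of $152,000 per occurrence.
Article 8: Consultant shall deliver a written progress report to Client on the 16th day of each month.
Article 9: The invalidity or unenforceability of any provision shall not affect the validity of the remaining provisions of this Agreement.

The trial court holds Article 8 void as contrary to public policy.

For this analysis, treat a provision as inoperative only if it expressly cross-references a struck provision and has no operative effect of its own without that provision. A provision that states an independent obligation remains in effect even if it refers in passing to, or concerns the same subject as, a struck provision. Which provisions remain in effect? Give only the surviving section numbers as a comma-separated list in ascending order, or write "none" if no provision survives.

Article 8 is struck. Although Article 4 refers to Article 8, its operative terms do not depend on Article 8, so it remains in effect. Article 1 mentions Article 8 but its own obligation stands independently of Article 8, so Article 1 is not affected. Nothing else in the Agreement is defined by reference to Article 8. Article 9 is a severability clause and preserves every provision that can still be given independent effect. The provisions still in force are Article 1, Article 2, Article 3, Article 4, Article 5, Article 6, Article 7, and Article 9.

1, 2, 3, 4, 5, 6, 7, 9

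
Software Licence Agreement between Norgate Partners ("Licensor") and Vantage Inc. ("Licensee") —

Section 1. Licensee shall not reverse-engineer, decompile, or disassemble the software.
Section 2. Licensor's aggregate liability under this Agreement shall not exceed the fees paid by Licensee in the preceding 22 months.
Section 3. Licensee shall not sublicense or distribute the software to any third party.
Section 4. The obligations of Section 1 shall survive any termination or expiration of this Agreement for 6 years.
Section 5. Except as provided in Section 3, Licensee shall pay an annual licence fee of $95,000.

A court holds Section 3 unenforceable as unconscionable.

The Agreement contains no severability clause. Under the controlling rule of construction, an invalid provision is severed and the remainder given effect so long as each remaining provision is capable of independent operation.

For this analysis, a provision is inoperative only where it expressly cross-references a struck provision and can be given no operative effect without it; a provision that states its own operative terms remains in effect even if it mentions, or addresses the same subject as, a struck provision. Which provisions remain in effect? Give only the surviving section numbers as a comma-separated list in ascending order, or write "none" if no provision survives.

1, 2, 4, 5

Section 3 is struck. Section 5 mentions Section 3 but its own obligation stands independently of Section 3, so Section 5 is not affected. Nothing else in the Agreement is defined by reference to Section 3. Under the stated default rule, only provisions that cannot operate independently fall away; the rest are enforced. That leaves Section 1, Section 2, Section 4, and Section 5 in effect.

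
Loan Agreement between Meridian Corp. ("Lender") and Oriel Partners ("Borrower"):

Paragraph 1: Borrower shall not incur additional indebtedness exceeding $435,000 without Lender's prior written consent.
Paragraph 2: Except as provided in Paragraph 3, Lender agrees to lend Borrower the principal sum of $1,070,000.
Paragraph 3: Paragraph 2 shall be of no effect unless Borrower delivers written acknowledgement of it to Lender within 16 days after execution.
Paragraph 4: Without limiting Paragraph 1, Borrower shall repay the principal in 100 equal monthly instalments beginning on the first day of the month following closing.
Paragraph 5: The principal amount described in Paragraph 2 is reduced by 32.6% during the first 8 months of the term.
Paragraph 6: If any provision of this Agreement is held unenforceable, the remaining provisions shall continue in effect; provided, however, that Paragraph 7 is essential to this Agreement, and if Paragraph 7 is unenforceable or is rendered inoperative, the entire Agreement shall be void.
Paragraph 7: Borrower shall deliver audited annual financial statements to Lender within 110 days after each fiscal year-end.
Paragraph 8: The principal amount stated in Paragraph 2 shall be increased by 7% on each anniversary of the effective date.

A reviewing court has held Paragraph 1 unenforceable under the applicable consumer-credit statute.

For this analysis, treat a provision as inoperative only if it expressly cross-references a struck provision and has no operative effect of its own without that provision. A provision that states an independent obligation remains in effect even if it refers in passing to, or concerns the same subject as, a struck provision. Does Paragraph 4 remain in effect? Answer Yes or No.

Paragraph 1 is struck. Paragraph 4 mentions Paragraph 1 but its own obligation stands independently of Paragraph 1, so Paragraph 4 is not affected. No other provision's operative terms depend on Paragraph 1. Paragraph 6 makes Paragraph 7 an essential term, but Paragraph 7 is unaffected, so the severability proviso in Paragraph 6 preserves the remaining provisions. The provisions still in force are Paragraph 2, Paragraph 3, Paragraph 4, Paragraph 5, Paragraph 6, Paragraph 7, and Paragraph 8. Paragraph 4 is among the surviving provisions, so the answer is yes.

Yes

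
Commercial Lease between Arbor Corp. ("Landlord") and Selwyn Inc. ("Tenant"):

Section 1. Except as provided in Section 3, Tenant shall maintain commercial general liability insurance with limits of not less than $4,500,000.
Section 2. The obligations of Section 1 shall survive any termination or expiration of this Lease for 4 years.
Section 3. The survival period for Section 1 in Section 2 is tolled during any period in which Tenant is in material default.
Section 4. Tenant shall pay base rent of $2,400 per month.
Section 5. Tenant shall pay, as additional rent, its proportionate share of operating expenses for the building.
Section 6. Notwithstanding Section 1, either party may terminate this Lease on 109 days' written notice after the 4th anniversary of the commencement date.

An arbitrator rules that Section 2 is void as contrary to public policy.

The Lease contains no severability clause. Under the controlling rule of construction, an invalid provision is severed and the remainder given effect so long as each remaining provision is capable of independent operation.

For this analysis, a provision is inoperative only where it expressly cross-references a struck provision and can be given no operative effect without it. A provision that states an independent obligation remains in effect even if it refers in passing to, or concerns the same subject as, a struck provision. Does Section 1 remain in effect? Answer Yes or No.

Section 2 is struck. Section 3 has no operative effect of its own apart from Section 2 and is therefore inoperative. Section 1 mentions Section 3 but its own obligation stands independently of Section 3, so Section 1 is not affected. Under the stated default rule, only provisions that cannot operate independently fall away; the rest are enforced. That leaves Section 1, Section 4, Section 5, and Section 6 in effect. Section 1 is among the surviving provisions, so the answer is yes.

Yes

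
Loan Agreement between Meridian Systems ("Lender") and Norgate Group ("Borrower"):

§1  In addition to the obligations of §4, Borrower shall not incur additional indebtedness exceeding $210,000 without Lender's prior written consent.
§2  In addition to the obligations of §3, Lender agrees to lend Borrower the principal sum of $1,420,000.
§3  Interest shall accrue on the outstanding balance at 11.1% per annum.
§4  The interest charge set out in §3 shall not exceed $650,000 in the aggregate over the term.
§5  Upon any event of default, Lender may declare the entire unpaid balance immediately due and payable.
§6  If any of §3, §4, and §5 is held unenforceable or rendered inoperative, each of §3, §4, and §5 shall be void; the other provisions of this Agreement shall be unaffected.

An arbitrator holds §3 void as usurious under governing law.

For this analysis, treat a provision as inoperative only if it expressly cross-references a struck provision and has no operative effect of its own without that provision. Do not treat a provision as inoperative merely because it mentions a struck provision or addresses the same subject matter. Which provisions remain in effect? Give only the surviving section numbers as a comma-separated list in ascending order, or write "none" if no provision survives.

§3 is struck. §4 has no operative effect of its own apart from §3 and is therefore inoperative. Although §2 refers to §3, its operative terms do not depend on §3, so it remains in effect. Although §1 refers to §4, its operative terms do not depend on §4, so it remains in effect. §6 declares §3, §4, and §5 mutually dependent; since one of them has fallen, all of them are of no effect. That brings down §5 as well. The remainder continues in force under §6. The provisions still in force are §1, §2, and §6.

1, 2, 6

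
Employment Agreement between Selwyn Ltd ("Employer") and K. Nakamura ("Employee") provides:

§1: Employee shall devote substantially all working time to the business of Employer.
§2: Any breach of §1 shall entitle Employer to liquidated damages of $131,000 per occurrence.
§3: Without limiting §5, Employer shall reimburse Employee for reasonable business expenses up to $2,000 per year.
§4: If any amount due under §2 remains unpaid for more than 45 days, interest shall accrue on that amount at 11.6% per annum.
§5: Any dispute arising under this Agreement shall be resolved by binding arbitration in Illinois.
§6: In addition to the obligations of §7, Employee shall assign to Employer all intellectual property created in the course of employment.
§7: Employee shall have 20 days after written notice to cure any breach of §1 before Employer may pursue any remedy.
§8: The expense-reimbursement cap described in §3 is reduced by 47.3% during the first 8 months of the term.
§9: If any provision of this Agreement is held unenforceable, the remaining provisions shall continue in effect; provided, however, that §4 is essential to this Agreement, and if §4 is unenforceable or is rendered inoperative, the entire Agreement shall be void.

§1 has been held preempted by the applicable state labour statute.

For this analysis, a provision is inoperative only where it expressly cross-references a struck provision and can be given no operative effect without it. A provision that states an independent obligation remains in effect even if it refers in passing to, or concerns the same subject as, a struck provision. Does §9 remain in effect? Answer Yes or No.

No

§1 is struck. §2 has no operative effect of its own apart from §1 and is therefore inoperative. §7 has no operative effect of its own apart from §1 and is therefore inoperative. §4 does nothing except set the default interest on the liquidated-damages amount by reference to §2; with §2 gone it has no independent effect and is inoperative. §9 makes §4 an essential term, and §4 has been rendered inoperative by the cascade; under §9, the entire Agreement is therefore void. No provision of the Agreement survives. §9 is among the inoperative provisions, so the answer is no.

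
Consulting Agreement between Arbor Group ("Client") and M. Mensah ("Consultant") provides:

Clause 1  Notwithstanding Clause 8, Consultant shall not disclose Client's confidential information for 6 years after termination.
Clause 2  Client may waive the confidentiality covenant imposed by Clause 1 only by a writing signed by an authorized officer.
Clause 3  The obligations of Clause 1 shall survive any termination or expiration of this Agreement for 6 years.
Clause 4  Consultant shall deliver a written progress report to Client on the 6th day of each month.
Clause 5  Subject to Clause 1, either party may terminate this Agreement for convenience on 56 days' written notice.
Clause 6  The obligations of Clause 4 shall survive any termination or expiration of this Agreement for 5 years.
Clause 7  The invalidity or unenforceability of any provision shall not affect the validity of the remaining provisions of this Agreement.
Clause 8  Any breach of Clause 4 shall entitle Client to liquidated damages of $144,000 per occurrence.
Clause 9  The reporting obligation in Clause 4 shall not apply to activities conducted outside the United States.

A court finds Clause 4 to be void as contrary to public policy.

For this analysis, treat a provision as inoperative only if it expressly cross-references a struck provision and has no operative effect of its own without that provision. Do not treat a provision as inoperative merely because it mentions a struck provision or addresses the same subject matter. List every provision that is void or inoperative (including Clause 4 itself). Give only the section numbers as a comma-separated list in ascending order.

Clause 4 is struck. Clause 6 operates only by reference to Clause 4, so it falls with Clause 4. Clause 8 does nothing except set the liquidated-damages amount by reference to Clause 4; with Clause 4 gone it has no independent effect and is inoperative. The whole of Clause 9 is the carve-out from the reporting obligation, defined by reference to Clause 4, so Clause 9 cannot stand once Clause 4 is removed. Although Clause 1 refers to Clause 8, its operative terms do not depend on Clause 8, so it remains in effect. Under the severability clause in Clause 7, the remaining provisions continue in force. That leaves Clause 1, Clause 2, Clause 3, Clause 5, and Clause 7 in effect.

4, 6, 8, 9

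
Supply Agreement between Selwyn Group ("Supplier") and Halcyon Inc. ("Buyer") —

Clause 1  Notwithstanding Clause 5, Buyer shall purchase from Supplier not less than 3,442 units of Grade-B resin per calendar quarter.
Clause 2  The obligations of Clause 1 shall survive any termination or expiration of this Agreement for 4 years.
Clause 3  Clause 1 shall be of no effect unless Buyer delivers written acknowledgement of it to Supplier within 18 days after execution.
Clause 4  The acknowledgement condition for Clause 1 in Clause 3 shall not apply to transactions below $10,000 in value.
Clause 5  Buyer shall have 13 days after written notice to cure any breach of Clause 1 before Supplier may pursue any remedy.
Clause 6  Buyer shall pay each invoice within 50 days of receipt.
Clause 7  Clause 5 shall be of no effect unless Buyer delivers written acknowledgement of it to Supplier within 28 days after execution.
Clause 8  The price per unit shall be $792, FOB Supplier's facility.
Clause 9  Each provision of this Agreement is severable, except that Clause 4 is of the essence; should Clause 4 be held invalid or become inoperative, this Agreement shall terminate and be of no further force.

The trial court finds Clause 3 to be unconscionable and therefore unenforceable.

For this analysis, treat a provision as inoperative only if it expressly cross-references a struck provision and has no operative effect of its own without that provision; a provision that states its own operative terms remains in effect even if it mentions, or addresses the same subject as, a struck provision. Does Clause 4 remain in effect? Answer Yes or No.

Clause 3 is struck. The whole of Clause 4 is the carve-out from the acknowledgement condition for Clause 1, defined by reference to Clause 3, so Clause 4 cannot stand once Clause 3 is removed. Clause 9 makes Clause 4 an essential term, and Clause 4 has been rendered inoperative by the cascade; under Clause 9, the entire Agreement is therefore void. No provision of the Agreement survives. Clause 4 is among the inoperative provisions, so the answer is no.

No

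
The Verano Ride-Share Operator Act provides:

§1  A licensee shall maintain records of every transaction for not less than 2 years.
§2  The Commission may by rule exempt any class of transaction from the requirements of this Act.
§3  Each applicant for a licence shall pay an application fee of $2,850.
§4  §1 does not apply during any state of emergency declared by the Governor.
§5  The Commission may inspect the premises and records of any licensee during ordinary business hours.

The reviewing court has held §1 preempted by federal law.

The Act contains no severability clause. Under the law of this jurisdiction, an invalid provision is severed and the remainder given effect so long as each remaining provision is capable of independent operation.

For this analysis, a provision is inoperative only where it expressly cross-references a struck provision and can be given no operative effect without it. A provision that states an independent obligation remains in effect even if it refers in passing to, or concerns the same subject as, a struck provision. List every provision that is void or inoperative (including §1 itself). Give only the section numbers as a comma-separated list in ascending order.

§1 is struck. The only function of §4 is the emergency suspension of §1, so it cannot stand once §1 is removed. Under the stated default rule, only provisions that cannot operate independently fall away; the rest are enforced. The provisions still in force are §2, §3, and §5.

1, 4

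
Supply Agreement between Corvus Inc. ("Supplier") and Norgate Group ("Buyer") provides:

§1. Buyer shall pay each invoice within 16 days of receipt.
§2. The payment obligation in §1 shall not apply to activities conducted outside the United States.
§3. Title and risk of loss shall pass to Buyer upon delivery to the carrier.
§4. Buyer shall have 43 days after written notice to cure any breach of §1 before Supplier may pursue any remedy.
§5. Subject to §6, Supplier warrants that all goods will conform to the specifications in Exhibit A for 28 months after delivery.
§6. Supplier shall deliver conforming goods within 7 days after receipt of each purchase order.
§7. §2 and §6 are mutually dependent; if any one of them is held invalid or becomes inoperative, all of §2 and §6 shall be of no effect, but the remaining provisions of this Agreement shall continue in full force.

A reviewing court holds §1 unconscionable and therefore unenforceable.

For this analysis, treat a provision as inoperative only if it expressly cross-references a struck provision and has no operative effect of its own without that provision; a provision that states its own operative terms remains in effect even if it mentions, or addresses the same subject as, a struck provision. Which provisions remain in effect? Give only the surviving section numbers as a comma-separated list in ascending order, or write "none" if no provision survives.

§1 is struck. §2 does nothing except set the carve-out from the payment obligation by reference to §1; with §1 gone it has no independent effect and is inoperative. §4 has no operative effect of its own apart from §1 and is therefore inoperative. Although §5 refers to §6, its operative terms do not depend on §6, so it remains in effect. §7 declares §2 and §6 mutually dependent; since one of them has fallen, all of them are of no effect. That brings down §6 as well. The remainder continues in force under §7. §3, §5, and §7 remain in effect.

3, 5, 7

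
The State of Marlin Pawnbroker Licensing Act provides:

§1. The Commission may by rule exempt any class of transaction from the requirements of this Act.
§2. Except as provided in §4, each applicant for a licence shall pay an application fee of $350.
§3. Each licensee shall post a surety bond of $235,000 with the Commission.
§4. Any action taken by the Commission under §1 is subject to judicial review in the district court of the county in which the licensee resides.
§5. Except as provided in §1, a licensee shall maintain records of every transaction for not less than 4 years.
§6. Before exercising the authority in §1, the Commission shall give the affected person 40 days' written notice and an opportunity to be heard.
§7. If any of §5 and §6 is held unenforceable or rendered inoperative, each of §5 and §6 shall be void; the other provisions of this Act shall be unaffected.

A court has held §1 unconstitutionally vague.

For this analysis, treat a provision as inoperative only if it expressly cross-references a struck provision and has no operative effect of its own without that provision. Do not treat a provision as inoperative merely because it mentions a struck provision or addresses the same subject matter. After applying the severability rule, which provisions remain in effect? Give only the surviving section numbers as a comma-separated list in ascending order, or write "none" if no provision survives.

2, 3, 7

§1 is struck. §4 operates only by reference to §1, so it falls with §1. The only function of §6 is the notice-and-hearing requirement for §1, so it cannot stand once §1 is removed. §2 mentions §4 but its own obligation stands independently of §4, so §2 is not affected. §7 declares §5 and §6 mutually dependent; since one of them has fallen, all of them are of no effect. That brings down §5 as well. The remainder continues in force under §7. That leaves §2, §3, and §7 in effect.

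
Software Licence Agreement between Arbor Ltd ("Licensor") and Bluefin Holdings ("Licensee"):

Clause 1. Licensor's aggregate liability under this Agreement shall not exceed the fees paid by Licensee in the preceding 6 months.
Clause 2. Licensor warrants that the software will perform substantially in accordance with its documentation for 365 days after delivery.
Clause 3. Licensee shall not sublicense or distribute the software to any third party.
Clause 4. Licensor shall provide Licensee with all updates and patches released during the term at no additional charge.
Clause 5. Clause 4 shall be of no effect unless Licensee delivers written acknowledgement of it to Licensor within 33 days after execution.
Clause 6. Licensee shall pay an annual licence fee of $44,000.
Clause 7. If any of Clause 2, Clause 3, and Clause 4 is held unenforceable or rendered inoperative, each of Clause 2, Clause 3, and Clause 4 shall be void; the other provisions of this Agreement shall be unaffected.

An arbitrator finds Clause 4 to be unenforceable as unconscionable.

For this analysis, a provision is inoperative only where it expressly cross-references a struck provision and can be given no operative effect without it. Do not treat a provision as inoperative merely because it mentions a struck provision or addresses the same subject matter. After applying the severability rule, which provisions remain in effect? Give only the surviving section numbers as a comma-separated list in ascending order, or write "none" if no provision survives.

Clause 4 is struck. The only function of Clause 5 is the acknowledgement condition for Clause 4, so it cannot stand once Clause 4 is removed. Clause 7 declares Clause 2, Clause 3, and Clause 4 mutually dependent; since one of them has fallen, all of them are of no effect. That brings down Clause 2 and Clause 3 as well. The remainder continues in force under Clause 7. That leaves Clause 1, Clause 6, and Clause 7 in effect.

1, 6, 7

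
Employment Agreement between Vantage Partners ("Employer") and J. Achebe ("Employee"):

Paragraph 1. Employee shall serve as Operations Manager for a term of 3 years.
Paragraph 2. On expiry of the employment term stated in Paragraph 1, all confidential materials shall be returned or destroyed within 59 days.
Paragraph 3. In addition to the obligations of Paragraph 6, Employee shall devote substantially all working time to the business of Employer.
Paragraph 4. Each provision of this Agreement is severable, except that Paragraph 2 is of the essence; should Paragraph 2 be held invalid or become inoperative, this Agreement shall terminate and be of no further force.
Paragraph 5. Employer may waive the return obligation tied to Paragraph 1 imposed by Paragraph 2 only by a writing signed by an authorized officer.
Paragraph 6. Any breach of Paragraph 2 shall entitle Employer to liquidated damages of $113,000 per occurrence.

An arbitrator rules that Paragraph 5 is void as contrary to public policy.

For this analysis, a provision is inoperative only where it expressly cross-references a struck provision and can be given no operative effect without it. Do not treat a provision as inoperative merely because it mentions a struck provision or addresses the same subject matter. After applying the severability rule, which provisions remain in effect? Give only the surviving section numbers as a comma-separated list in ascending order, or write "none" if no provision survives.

Paragraph 5 is struck. No other provision's operative terms depend on Paragraph 5. Paragraph 4 makes Paragraph 2 an essential term, but Paragraph 2 is unaffected, so the severability proviso in Paragraph 4 preserves the remaining provisions. That leaves Paragraph 1, Paragraph 2, Paragraph 3, Paragraph 4, and Paragraph 6 in effect.

1, 2, 3, 4, 6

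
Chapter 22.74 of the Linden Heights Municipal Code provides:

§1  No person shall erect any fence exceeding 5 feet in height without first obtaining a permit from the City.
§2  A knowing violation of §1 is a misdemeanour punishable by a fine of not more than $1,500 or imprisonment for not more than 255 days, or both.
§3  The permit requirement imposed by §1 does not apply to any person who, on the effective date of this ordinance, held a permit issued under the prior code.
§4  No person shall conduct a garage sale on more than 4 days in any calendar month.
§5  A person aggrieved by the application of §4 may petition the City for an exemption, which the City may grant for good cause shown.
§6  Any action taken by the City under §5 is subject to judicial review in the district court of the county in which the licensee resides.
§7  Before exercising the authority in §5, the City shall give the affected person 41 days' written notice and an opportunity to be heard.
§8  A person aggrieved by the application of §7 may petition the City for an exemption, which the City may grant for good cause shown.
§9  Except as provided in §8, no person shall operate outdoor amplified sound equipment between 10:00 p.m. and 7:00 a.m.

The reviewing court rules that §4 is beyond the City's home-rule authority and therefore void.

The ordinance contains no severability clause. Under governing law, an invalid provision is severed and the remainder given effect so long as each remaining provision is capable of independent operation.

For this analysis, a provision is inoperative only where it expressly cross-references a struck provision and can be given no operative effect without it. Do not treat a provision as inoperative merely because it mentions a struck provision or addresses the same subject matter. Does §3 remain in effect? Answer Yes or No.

Yes

§4 is struck. §5 has no operative effect of its own apart from §4 and is therefore inoperative. The only function of §6 is the judicial-review right for §5, so it cannot stand once §5 is removed. §7 merely fixes the notice-and-hearing requirement for §5; with §5 gone it has nothing to operate on and falls away. §8 operates only by reference to §7, so it falls with §7. Although §9 refers to §8, its operative terms do not depend on §8, so it remains in effect. Under the stated default rule, only provisions that cannot operate independently fall away; the rest are enforced. The provisions still in force are §1, §2, §3, and §9. §3 is among the surviving provisions, so the answer is yes.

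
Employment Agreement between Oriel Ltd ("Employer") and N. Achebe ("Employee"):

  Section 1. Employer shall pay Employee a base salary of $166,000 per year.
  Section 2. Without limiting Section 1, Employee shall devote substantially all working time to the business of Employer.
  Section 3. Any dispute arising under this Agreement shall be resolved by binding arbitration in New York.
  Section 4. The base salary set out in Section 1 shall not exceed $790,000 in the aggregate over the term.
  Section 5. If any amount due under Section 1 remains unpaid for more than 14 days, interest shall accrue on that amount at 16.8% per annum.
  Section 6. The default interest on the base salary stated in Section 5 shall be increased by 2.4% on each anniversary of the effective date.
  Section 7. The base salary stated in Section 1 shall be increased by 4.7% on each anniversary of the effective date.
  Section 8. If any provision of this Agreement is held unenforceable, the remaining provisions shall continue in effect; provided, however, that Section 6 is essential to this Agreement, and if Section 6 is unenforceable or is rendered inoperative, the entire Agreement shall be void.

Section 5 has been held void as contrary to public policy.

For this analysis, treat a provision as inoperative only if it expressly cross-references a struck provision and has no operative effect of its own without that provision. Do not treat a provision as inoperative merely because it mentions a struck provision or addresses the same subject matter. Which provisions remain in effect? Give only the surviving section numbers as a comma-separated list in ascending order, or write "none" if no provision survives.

Section 5 is struck. Section 6 does nothing except set the escalation of the default interest on the base salary by reference to Section 5; with Section 5 gone it has no independent effect and is inoperative. Section 8 makes Section 6 an essential term, and Section 6 has been rendered inoperative by the cascade; under Section 8, the entire Agreement is therefore void. No provision of the Agreement survives.

none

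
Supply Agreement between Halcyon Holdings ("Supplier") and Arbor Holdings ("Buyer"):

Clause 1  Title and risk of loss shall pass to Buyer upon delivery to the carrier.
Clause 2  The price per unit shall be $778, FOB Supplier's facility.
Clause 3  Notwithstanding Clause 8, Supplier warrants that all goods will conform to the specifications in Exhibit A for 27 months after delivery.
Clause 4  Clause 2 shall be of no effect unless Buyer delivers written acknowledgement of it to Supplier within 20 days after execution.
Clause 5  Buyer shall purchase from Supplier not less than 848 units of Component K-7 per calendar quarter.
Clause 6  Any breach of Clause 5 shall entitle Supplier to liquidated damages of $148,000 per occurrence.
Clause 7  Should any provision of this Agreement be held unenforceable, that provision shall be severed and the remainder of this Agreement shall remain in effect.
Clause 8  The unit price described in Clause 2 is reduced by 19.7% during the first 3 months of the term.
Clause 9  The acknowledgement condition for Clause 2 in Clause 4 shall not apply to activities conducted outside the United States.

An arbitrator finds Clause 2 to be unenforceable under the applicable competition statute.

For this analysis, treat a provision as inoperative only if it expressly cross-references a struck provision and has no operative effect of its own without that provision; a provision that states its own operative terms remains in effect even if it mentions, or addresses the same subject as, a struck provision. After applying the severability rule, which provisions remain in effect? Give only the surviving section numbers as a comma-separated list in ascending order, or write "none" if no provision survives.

1, 3, 5, 6, 7

Clause 2 is struck. The only function of Clause 4 is the acknowledgement condition for Clause 2, so it cannot stand once Clause 2 is removed. Clause 8 has no operative effect of its own apart from Clause 2 and is therefore inoperative. Clause 9 has no operative effect of its own apart from Clause 4 and is therefore inoperative. Although Clause 3 refers to Clause 8, its operative terms do not depend on Clause 8, so it remains in effect. Clause 7 is a severability clause and preserves every provision that can still be given independent effect. That leaves Clause 1, Clause 3, Clause 5, Clause 6, and Clause 7 in effect.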